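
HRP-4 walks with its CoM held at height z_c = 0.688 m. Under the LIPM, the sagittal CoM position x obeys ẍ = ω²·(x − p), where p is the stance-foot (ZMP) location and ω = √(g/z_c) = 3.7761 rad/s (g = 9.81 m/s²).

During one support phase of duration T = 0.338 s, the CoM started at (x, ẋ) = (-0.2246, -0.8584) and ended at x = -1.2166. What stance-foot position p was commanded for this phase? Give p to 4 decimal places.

p = 0.4373

ωT = 3.7761·0.338 = 1.276322; cosh(ωT) = 1.931248, sinh(ωT) = 1.652187
x(T) = p + (x₀−p)·cosh(ωT) + (ẋ₀/ω)·sinh(ωT) ⇒ p·(1 − cosh) = x(T) − x₀·cosh − (ẋ₀/ω)·sinh
numerator   = -1.2166 − (-0.2246)·1.931248 − (-0.8584/3.7761)·1.652187 = -0.407259
denominator = 1 − 1.931248 = -0.931248
p = -0.407259 / -0.931248 = 0.4373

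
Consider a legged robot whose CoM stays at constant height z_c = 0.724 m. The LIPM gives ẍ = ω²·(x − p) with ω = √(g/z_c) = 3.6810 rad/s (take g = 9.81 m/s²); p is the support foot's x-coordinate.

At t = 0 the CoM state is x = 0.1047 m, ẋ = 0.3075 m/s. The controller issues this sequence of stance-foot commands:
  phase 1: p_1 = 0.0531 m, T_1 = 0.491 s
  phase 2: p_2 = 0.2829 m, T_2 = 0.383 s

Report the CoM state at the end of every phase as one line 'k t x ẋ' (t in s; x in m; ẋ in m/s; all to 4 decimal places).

1 0.4910 0.4623 1.5254
2 0.8740 1.4700 4.5811

phase 1: p=0.0531, T=0.491, ωT=1.807371, cosh=3.129245, sinh=2.965160; start (x,ẋ)=(0.104700, 0.307500) → end (x,ẋ)=(0.462270, 1.525444)
phase 2: p=0.2829, T=0.383, ωT=1.409823, cosh=2.169708, sinh=1.925522; start (x,ẋ)=(0.462270, 1.525444) → end (x,ẋ)=(1.470036, 4.581114)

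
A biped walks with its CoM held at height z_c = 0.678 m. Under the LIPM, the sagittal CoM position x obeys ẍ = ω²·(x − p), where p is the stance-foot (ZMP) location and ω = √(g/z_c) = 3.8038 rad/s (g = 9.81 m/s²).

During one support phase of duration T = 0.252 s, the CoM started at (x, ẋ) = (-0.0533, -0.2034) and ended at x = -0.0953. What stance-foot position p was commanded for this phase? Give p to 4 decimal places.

p = -0.0886

ωT = 3.8038·0.252 = 0.958558; cosh(ωT) = 1.495689, sinh(ωT) = 1.112243
x(T) = p + (x₀−p)·cosh(ωT) + (ẋ₀/ω)·sinh(ωT) ⇒ p·(1 − cosh) = x(T) − x₀·cosh − (ẋ₀/ω)·sinh
numerator   = -0.0953 − (-0.0533)·1.495689 − (-0.2034/3.8038)·1.112243 = 0.043895
denominator = 1 − 1.495689 = -0.495689
p = 0.043895 / -0.495689 = -0.0886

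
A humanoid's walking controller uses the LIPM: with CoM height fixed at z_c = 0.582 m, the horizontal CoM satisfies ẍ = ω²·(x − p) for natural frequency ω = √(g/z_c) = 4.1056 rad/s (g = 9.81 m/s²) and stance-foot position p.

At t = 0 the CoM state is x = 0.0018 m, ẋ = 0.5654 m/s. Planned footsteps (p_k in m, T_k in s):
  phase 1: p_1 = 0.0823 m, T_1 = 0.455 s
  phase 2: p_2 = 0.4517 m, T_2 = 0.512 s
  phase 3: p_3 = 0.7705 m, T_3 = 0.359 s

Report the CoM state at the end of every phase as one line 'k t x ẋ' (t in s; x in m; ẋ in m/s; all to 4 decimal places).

phase 1: p=0.0823, T=0.455, ωT=1.868048, cosh=3.315034, sinh=3.160609; start (x,ẋ)=(0.001800, 0.565400) → end (x,ẋ)=(0.250701, 0.829736)
phase 2: p=0.4517, T=0.512, ωT=2.102067, cosh=4.152636, sinh=4.030432; start (x,ẋ)=(0.250701, 0.829736) → end (x,ẋ)=(0.431569, 0.119594)
phase 3: p=0.7705, T=0.359, ωT=1.473910, cosh=2.297652, sinh=2.068624; start (x,ẋ)=(0.431569, 0.119594) → end (x,ẋ)=(0.052013, -2.603733)

1 0.4550 0.2507 0.8297
2 0.9670 0.4316 0.1196
3 1.3260 0.0520 -2.6037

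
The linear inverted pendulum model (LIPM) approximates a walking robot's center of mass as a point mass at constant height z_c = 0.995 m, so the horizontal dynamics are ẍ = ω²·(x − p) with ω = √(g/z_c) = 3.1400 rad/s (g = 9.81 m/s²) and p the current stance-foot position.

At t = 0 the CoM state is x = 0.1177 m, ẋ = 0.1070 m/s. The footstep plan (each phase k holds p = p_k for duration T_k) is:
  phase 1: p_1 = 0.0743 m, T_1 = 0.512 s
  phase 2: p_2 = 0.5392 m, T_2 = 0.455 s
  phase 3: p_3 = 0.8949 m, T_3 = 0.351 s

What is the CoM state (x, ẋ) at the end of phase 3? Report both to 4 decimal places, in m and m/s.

phase 1: p=0.0743, T=0.512, ωT=1.607680, cosh=2.595785, sinh=2.395433; start (x,ẋ)=(0.117700, 0.107000) → end (x,ẋ)=(0.268585, 0.604189)
phase 2: p=0.5392, T=0.455, ωT=1.428700, cosh=2.206445, sinh=1.966825; start (x,ẋ)=(0.268585, 0.604189) → end (x,ẋ)=(0.320553, -0.338163)
phase 3: p=0.8949, T=0.351, ωT=1.102140, cosh=1.671381, sinh=1.339221; start (x,ẋ)=(0.320553, -0.338163) → end (x,ẋ)=(-0.209280, -2.980417)

x = -0.2093, ẋ = -2.9804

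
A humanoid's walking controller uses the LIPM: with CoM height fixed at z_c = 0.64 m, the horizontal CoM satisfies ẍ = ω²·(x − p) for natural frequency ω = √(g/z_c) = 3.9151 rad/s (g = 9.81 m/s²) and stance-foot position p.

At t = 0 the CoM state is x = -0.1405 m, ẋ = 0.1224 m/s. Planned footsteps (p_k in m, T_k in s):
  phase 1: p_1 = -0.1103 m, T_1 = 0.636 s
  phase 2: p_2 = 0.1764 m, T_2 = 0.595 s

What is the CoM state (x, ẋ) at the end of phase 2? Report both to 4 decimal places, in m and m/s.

x = -1.2445, ẋ = -5.4517

phase 1: p=-0.1103, T=0.636, ωT=2.490004, cosh=6.072115, sinh=5.989205; start (x,ẋ)=(-0.140500, 0.122400) → end (x,ẋ)=(-0.106434, 0.035087)
phase 2: p=0.1764, T=0.595, ωT=2.329484, cosh=5.184995, sinh=5.087649; start (x,ẋ)=(-0.106434, 0.035087) → end (x,ẋ)=(-1.244497, -5.451746)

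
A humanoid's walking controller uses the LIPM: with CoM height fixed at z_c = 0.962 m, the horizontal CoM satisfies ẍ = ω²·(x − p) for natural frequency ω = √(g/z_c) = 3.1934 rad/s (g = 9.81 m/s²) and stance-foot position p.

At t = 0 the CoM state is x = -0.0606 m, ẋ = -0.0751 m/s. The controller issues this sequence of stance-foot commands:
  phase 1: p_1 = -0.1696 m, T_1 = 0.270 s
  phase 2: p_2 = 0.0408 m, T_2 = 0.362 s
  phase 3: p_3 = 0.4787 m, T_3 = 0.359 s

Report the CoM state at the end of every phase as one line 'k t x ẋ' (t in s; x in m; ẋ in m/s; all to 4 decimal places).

phase 1: p=-0.1696, T=0.270, ωT=0.862218, cosh=1.395316, sinh=0.973092; start (x,ẋ)=(-0.060600, -0.075100) → end (x,ẋ)=(-0.040395, 0.233926)
phase 2: p=0.0408, T=0.362, ωT=1.156011, cosh=1.745986, sinh=1.431247; start (x,ẋ)=(-0.040395, 0.233926) → end (x,ẋ)=(0.003878, 0.037327)
phase 3: p=0.4787, T=0.359, ωT=1.146431, cosh=1.732355, sinh=1.414586; start (x,ẋ)=(0.003878, 0.037327) → end (x,ẋ)=(-0.327326, -2.080269)

1 0.2700 -0.0404 0.2339
2 0.6320 0.0039 0.0373
3 0.9910 -0.3273 -2.0803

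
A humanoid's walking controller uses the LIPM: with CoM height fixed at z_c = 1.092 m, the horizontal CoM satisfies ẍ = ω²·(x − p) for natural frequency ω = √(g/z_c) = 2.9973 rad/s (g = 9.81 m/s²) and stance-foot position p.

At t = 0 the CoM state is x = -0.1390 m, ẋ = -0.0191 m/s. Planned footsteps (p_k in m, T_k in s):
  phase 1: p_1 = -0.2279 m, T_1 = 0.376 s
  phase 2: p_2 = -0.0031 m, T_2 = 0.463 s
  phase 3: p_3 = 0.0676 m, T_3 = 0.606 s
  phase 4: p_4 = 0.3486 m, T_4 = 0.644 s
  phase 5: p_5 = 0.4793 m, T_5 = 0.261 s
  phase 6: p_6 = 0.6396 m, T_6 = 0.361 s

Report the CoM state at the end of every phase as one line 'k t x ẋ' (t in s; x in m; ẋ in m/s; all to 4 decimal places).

1 0.3760 -0.0851 0.3355
2 0.8390 0.0326 0.2521
3 1.4450 0.2089 0.4816
4 2.0890 0.3991 0.2819
5 2.3500 0.4546 0.1648
6 2.7110 0.4071 -0.4531

phase 1: p=-0.2279, T=0.376, ωT=1.126985, cosh=1.705173, sinh=1.381164; start (x,ẋ)=(-0.139000, -0.019100) → end (x,ẋ)=(-0.085111, 0.335456)
phase 2: p=-0.0031, T=0.463, ωT=1.387750, cosh=2.127731, sinh=1.878095; start (x,ẋ)=(-0.085111, 0.335456) → end (x,ẋ)=(0.032597, 0.252100)
phase 3: p=0.0676, T=0.606, ωT=1.816364, cosh=3.156037, sinh=2.993421; start (x,ẋ)=(0.032597, 0.252100) → end (x,ẋ)=(0.208903, 0.481584)
phase 4: p=0.3486, T=0.644, ωT=1.930261, cosh=3.518210, sinh=3.373100; start (x,ẋ)=(0.208903, 0.481584) → end (x,ẋ)=(0.399081, 0.281948)
phase 5: p=0.4793, T=0.261, ωT=0.782295, cosh=1.321920, sinh=0.864565; start (x,ẋ)=(0.399081, 0.281948) → end (x,ẋ)=(0.454584, 0.164835)
phase 6: p=0.6396, T=0.361, ωT=1.082025, cosh=1.644779, sinh=1.305871; start (x,ẋ)=(0.454584, 0.164835) → end (x,ẋ)=(0.407104, -0.453054)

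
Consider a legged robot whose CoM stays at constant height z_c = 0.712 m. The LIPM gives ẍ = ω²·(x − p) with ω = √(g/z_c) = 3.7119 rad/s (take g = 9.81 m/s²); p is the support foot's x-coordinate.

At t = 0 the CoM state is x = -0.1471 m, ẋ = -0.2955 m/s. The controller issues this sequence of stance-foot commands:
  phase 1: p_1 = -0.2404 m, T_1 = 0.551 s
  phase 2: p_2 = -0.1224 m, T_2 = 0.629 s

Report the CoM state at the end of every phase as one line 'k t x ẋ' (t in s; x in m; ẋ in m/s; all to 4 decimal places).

phase 1: p=-0.2404, T=0.551, ωT=2.045257, cosh=3.930246, sinh=3.800899; start (x,ẋ)=(-0.147100, -0.295500) → end (x,ẋ)=(-0.176293, 0.154941)
phase 2: p=-0.1224, T=0.629, ωT=2.334785, cosh=5.212036, sinh=5.115205; start (x,ẋ)=(-0.176293, 0.154941) → end (x,ẋ)=(-0.189776, -0.215720)

1 0.5510 -0.1763 0.1549
2 1.1800 -0.1898 -0.2157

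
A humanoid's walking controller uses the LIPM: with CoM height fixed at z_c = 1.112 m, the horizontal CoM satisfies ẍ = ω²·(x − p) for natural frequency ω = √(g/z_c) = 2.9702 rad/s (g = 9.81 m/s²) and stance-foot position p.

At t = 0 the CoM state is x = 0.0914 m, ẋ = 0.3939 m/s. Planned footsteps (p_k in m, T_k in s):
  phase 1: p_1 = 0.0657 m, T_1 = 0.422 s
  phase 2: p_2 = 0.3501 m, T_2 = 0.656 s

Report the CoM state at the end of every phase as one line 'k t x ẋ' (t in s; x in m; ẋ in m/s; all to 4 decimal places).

phase 1: p=0.0657, T=0.422, ωT=1.253424, cosh=1.893921, sinh=1.608395; start (x,ẋ)=(0.091400, 0.393900) → end (x,ẋ)=(0.327675, 0.868791)
phase 2: p=0.3501, T=0.656, ωT=1.948451, cosh=3.580152, sinh=3.437658; start (x,ẋ)=(0.327675, 0.868791) → end (x,ẋ)=(1.275338, 2.881430)

1 0.4220 0.3277 0.8688
2 1.0780 1.2753 2.8814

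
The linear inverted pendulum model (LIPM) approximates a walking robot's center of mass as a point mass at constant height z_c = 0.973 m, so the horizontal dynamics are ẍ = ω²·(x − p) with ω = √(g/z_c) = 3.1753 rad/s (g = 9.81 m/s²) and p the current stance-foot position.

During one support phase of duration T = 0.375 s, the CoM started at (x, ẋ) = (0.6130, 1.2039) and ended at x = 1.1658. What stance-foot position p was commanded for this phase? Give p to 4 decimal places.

ωT = 3.1753·0.375 = 1.190738; cosh(ωT) = 1.796752, sinh(ωT) = 1.492755
x(T) = p + (x₀−p)·cosh(ωT) + (ẋ₀/ω)·sinh(ωT) ⇒ p·(1 − cosh) = x(T) − x₀·cosh − (ẋ₀/ω)·sinh
numerator   = 1.1658 − (0.6130)·1.796752 − (1.2039/3.1753)·1.492755 = -0.501580
denominator = 1 − 1.796752 = -0.796752
p = -0.501580 / -0.796752 = 0.6295

p = 0.6295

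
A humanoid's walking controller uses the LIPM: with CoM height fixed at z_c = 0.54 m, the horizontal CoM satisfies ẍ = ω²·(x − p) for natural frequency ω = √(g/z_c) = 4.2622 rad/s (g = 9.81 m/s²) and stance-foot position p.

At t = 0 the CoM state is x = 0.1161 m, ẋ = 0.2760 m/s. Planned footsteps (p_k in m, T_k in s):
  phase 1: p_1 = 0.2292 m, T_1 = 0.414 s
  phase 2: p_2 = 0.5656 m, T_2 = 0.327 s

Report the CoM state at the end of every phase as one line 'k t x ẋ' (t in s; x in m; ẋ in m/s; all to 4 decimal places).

phase 1: p=0.2292, T=0.414, ωT=1.764551, cosh=3.005106, sinh=2.833843; start (x,ẋ)=(0.116100, 0.276000) → end (x,ẋ)=(0.072829, -0.536658)
phase 2: p=0.5656, T=0.327, ωT=1.393739, cosh=2.139018, sinh=1.890873; start (x,ẋ)=(0.072829, -0.536658) → end (x,ẋ)=(-0.726529, -5.119302)

1 0.4140 0.0728 -0.5367
2 0.7410 -0.7265 -5.1193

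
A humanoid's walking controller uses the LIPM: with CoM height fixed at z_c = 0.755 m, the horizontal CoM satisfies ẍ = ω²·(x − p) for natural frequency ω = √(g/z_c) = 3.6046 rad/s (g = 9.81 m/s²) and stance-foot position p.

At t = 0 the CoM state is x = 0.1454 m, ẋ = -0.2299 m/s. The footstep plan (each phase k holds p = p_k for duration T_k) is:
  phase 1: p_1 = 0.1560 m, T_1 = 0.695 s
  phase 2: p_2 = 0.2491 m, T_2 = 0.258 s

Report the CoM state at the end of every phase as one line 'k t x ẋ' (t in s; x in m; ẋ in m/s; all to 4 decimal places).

1 0.6950 -0.2973 -1.6495
2 0.9530 -1.0407 -4.5228

phase 1: p=0.1560, T=0.695, ωT=2.505197, cosh=6.163815, sinh=6.082156; start (x,ẋ)=(0.145400, -0.229900) → end (x,ẋ)=(-0.297254, -1.649453)
phase 2: p=0.2491, T=0.258, ωT=0.929987, cosh=1.464517, sinh=1.069958; start (x,ẋ)=(-0.297254, -1.649453) → end (x,ẋ)=(-1.040654, -4.522815)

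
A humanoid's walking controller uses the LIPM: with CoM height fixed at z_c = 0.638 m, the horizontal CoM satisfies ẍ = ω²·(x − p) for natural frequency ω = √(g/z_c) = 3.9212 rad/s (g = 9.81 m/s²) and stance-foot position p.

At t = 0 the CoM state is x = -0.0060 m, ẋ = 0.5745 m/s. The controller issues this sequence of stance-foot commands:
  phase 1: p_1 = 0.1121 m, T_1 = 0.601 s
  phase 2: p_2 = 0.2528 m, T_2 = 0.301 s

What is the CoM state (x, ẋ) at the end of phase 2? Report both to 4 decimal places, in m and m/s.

x = 0.4864, ẋ = 1.1159

phase 1: p=0.1121, T=0.601, ωT=2.356641, cosh=5.325088, sinh=5.230350; start (x,ẋ)=(-0.006000, 0.574500) → end (x,ẋ)=(0.249512, 0.637121)
phase 2: p=0.2528, T=0.301, ωT=1.180281, cosh=1.781241, sinh=1.474049; start (x,ẋ)=(0.249512, 0.637121) → end (x,ẋ)=(0.486449, 1.115863)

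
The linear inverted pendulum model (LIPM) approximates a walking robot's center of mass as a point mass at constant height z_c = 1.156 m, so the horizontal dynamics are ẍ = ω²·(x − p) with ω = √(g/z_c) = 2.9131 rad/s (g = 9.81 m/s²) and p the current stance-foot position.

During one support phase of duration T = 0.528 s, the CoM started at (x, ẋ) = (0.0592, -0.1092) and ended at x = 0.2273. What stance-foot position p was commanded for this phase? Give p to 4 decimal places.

ωT = 2.9131·0.528 = 1.538117; cosh(ωT) = 2.435300, sinh(ωT) = 2.220514
x(T) = p + (x₀−p)·cosh(ωT) + (ẋ₀/ω)·sinh(ωT) ⇒ p·(1 − cosh) = x(T) − x₀·cosh − (ẋ₀/ω)·sinh
numerator   = 0.2273 − (0.0592)·2.435300 − (-0.1092/2.9131)·2.220514 = 0.166368
denominator = 1 − 2.435300 = -1.435300
p = 0.166368 / -1.435300 = -0.1159

p = -0.1159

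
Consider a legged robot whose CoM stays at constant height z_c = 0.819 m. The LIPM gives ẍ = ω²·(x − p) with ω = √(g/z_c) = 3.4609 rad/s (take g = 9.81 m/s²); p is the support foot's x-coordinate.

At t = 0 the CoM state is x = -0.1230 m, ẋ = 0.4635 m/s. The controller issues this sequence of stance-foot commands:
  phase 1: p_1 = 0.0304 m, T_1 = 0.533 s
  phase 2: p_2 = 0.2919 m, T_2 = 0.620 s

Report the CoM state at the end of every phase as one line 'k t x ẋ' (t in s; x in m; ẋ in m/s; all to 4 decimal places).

phase 1: p=0.0304, T=0.533, ωT=1.844660, cosh=3.242013, sinh=3.083934; start (x,ẋ)=(-0.123000, 0.463500) → end (x,ẋ)=(-0.053910, -0.134594)
phase 2: p=0.2919, T=0.620, ωT=2.145758, cosh=4.332749, sinh=4.215770; start (x,ẋ)=(-0.053910, -0.134594) → end (x,ẋ)=(-1.370358, -5.628651)

1 0.5330 -0.0539 -0.1346
2 1.1530 -1.3704 -5.6287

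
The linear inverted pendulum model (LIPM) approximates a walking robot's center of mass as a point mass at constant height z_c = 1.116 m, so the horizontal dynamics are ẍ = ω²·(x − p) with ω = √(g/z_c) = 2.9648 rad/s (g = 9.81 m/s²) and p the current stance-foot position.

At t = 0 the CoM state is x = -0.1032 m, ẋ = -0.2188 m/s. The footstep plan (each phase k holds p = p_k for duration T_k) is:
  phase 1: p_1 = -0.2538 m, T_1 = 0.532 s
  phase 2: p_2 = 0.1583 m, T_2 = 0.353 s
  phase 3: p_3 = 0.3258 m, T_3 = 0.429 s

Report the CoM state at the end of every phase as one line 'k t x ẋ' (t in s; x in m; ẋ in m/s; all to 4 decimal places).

1 0.5320 -0.0447 0.4825
2 0.8850 0.0368 0.0205
3 1.3140 -0.2189 -1.3691

phase 1: p=-0.2538, T=0.532, ωT=1.577274, cosh=2.524137, sinh=2.317600; start (x,ẋ)=(-0.103200, -0.218800) → end (x,ẋ)=(-0.044702, 0.482525)
phase 2: p=0.1583, T=0.353, ωT=1.046574, cosh=1.599509, sinh=1.248370; start (x,ẋ)=(-0.044702, 0.482525) → end (x,ẋ)=(0.036770, 0.020458)
phase 3: p=0.3258, T=0.429, ωT=1.271899, cosh=1.923960, sinh=1.643661; start (x,ẋ)=(0.036770, 0.020458) → end (x,ẋ)=(-0.218940, -1.369120)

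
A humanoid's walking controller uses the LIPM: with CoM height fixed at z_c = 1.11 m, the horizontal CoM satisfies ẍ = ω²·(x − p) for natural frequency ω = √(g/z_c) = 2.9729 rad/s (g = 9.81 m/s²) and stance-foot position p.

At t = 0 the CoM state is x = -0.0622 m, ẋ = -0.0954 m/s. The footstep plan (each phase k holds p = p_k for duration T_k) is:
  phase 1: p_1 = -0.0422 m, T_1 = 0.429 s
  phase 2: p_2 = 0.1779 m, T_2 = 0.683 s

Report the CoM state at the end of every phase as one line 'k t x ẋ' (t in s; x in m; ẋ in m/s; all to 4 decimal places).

1 0.4290 -0.1338 -0.2822
2 1.1120 -1.3850 -4.5617

phase 1: p=-0.0422, T=0.429, ωT=1.275374, cosh=1.929683, sinh=1.650357; start (x,ẋ)=(-0.062200, -0.095400) → end (x,ẋ)=(-0.133753, -0.282219)
phase 2: p=0.1779, T=0.683, ωT=2.030491, cosh=3.874547, sinh=3.743276; start (x,ẋ)=(-0.133753, -0.282219) → end (x,ẋ)=(-1.384967, -4.561669)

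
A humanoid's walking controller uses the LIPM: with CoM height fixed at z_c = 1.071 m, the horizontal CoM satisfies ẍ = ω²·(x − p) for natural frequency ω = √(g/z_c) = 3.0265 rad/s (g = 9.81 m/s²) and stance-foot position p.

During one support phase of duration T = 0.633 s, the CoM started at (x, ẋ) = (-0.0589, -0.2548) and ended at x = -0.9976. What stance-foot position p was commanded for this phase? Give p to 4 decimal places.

p = 0.2079

ωT = 3.0265·0.633 = 1.915774; cosh(ωT) = 3.469713, sinh(ωT) = 3.322485
x(T) = p + (x₀−p)·cosh(ωT) + (ẋ₀/ω)·sinh(ωT) ⇒ p·(1 − cosh) = x(T) − x₀·cosh − (ẋ₀/ω)·sinh
numerator   = -0.9976 − (-0.0589)·3.469713 − (-0.2548/3.0265)·3.322485 = -0.513515
denominator = 1 − 3.469713 = -2.469713
p = -0.513515 / -2.469713 = 0.2079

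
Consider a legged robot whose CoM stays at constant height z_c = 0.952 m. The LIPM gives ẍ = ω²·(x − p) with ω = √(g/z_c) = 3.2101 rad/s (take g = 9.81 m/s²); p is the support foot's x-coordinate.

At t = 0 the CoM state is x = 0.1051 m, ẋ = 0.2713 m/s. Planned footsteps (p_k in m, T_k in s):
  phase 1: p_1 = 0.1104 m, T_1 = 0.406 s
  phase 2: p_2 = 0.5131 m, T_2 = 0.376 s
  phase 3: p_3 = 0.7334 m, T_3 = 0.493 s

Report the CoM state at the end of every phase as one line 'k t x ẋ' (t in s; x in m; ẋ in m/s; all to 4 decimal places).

1 0.4060 0.2440 0.5072
2 0.7820 0.2635 -0.3911
3 1.2750 -0.7424 -4.5078

phase 1: p=0.1104, T=0.406, ωT=1.303301, cosh=1.976531, sinh=1.704897; start (x,ẋ)=(0.105100, 0.271300) → end (x,ẋ)=(0.244013, 0.507226)
phase 2: p=0.5131, T=0.376, ωT=1.206998, cosh=1.821263, sinh=1.522169; start (x,ẋ)=(0.244013, 0.507226) → end (x,ẋ)=(0.263539, -0.391051)
phase 3: p=0.7334, T=0.493, ωT=1.582579, cosh=2.536469, sinh=2.331025; start (x,ẋ)=(0.263539, -0.391051) → end (x,ẋ)=(-0.742352, -4.507777)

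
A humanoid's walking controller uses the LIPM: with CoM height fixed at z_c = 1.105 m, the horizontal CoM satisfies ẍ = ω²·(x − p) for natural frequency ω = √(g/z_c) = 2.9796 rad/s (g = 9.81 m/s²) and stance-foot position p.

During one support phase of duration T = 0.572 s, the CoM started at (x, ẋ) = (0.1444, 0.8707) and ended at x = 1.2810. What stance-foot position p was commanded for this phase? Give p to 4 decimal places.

p = -0.0512

ωT = 2.9796·0.572 = 1.704331; cosh(ωT) = 2.839801, sinh(ωT) = 2.657907
x(T) = p + (x₀−p)·cosh(ωT) + (ẋ₀/ω)·sinh(ωT) ⇒ p·(1 − cosh) = x(T) − x₀·cosh − (ẋ₀/ω)·sinh
numerator   = 1.2810 − (0.1444)·2.839801 − (0.8707/2.9796)·2.657907 = 0.094238
denominator = 1 − 2.839801 = -1.839801
p = 0.094238 / -1.839801 = -0.0512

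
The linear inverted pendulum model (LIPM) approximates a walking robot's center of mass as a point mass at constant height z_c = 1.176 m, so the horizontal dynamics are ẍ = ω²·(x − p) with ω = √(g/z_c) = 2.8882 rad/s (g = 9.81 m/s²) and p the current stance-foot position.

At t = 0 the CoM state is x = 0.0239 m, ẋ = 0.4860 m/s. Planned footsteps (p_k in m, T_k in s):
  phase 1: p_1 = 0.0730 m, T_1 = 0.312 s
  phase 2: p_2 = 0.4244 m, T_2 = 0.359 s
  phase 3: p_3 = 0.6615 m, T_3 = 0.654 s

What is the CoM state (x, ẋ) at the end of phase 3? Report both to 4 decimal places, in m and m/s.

x = -0.6925, ẋ = -3.7389

phase 1: p=0.0730, T=0.312, ωT=0.901118, cosh=1.434235, sinh=1.028120; start (x,ẋ)=(0.023900, 0.486000) → end (x,ẋ)=(0.175582, 0.551240)
phase 2: p=0.4244, T=0.359, ωT=1.036864, cosh=1.587461, sinh=1.232896; start (x,ẋ)=(0.175582, 0.551240) → end (x,ẋ)=(0.264720, -0.010933)
phase 3: p=0.6615, T=0.654, ωT=1.888883, cosh=3.381609, sinh=3.230368; start (x,ẋ)=(0.264720, -0.010933) → end (x,ẋ)=(-0.692481, -3.738903)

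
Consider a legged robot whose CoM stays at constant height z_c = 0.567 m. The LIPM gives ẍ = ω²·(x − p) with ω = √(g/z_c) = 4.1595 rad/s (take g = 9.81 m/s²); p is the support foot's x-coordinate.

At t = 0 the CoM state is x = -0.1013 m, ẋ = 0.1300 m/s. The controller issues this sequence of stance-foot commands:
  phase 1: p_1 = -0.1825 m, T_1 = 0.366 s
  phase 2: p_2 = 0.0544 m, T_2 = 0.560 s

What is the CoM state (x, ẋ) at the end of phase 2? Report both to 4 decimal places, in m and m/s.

phase 1: p=-0.1825, T=0.366, ωT=1.522377, cosh=2.400649, sinh=2.182457; start (x,ẋ)=(-0.101300, 0.130000) → end (x,ẋ)=(0.080643, 1.049212)
phase 2: p=0.0544, T=0.560, ωT=2.329320, cosh=5.184158, sinh=5.086796; start (x,ẋ)=(0.080643, 1.049212) → end (x,ẋ)=(1.473564, 5.994540)

x = 1.4736, ẋ = 5.9945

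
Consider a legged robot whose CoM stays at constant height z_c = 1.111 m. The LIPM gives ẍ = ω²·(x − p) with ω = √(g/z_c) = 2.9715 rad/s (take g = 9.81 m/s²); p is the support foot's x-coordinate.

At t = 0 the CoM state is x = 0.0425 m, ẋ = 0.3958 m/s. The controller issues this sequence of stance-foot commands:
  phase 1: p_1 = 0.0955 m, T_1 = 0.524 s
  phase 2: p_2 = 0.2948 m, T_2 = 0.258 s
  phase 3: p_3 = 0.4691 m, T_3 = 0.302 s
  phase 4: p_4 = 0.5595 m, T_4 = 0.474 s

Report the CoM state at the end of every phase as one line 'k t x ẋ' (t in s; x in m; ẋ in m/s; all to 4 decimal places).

phase 1: p=0.0955, T=0.524, ωT=1.557066, cosh=2.477816, sinh=2.267063; start (x,ẋ)=(0.042500, 0.395800) → end (x,ẋ)=(0.266146, 0.623681)
phase 2: p=0.2948, T=0.258, ωT=0.766647, cosh=1.308552, sinh=0.843984; start (x,ẋ)=(0.266146, 0.623681) → end (x,ẋ)=(0.434446, 0.744257)
phase 3: p=0.4691, T=0.302, ωT=0.897393, cosh=1.430415, sinh=1.022784; start (x,ẋ)=(0.434446, 0.744257) → end (x,ẋ)=(0.675702, 0.959276)
phase 4: p=0.5595, T=0.474, ωT=1.408491, cosh=2.167146, sinh=1.922634; start (x,ẋ)=(0.675702, 0.959276) → end (x,ẋ)=(1.432003, 2.742768)

1 0.5240 0.2661 0.6237
2 0.7820 0.4344 0.7443
3 1.0840 0.6757 0.9593
4 1.5580 1.4320 2.7428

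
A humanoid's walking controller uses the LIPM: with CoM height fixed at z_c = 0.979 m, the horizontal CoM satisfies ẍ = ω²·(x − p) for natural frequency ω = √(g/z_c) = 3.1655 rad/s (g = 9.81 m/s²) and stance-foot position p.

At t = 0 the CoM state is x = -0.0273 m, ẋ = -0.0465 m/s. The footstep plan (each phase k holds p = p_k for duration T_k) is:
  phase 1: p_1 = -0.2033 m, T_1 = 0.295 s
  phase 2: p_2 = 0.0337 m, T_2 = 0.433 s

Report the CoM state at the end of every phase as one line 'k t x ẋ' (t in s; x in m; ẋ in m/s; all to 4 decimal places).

1 0.2950 0.0394 0.5309
2 0.7280 0.3546 1.1460

phase 1: p=-0.2033, T=0.295, ωT=0.933822, cosh=1.468632, sinh=1.075584; start (x,ẋ)=(-0.027300, -0.046500) → end (x,ẋ)=(0.039379, 0.530946)
phase 2: p=0.0337, T=0.433, ωT=1.370661, cosh=2.095947, sinh=1.842008; start (x,ẋ)=(0.039379, 0.530946) → end (x,ẋ)=(0.354562, 1.145951)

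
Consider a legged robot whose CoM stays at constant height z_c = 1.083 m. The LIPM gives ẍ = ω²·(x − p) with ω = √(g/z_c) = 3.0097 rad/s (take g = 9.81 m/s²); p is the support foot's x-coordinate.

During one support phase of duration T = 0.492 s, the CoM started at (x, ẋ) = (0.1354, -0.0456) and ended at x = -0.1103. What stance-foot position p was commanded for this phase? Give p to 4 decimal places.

ωT = 3.0097·0.492 = 1.480772; cosh(ωT) = 2.311901, sinh(ωT) = 2.084439
x(T) = p + (x₀−p)·cosh(ωT) + (ẋ₀/ω)·sinh(ωT) ⇒ p·(1 − cosh) = x(T) − x₀·cosh − (ẋ₀/ω)·sinh
numerator   = -0.1103 − (0.1354)·2.311901 − (-0.0456/3.0097)·2.084439 = -0.391750
denominator = 1 − 2.311901 = -1.311901
p = -0.391750 / -1.311901 = 0.2986

p = 0.2986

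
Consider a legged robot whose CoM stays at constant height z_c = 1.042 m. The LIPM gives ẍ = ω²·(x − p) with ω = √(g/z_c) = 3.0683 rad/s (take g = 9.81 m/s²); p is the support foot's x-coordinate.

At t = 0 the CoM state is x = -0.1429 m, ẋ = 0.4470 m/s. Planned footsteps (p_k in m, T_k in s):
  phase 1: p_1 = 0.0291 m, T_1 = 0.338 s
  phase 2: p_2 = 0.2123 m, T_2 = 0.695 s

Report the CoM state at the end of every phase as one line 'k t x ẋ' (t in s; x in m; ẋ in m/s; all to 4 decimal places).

1 0.3380 -0.0643 0.0589
2 1.0330 -0.8911 -3.2779

phase 1: p=0.0291, T=0.338, ωT=1.037085, cosh=1.587735, sinh=1.233248; start (x,ẋ)=(-0.142900, 0.447000) → end (x,ẋ)=(-0.064327, 0.058874)
phase 2: p=0.2123, T=0.695, ωT=2.132468, cosh=4.277104, sinh=4.158560; start (x,ẋ)=(-0.064327, 0.058874) → end (x,ẋ)=(-0.891068, -3.277868)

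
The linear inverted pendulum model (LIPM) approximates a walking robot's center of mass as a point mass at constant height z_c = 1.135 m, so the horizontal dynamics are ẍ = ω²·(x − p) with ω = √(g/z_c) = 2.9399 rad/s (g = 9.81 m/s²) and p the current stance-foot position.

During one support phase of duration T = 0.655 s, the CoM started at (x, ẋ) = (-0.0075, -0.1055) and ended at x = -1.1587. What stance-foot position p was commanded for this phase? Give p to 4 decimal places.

p = 0.4044

ωT = 2.9399·0.655 = 1.925635; cosh(ωT) = 3.502641, sinh(ωT) = 3.356858
x(T) = p + (x₀−p)·cosh(ωT) + (ẋ₀/ω)·sinh(ωT) ⇒ p·(1 − cosh) = x(T) − x₀·cosh − (ẋ₀/ω)·sinh
numerator   = -1.1587 − (-0.0075)·3.502641 − (-0.1055/2.9399)·3.356858 = -1.011967
denominator = 1 − 3.502641 = -2.502641
p = -1.011967 / -2.502641 = 0.4044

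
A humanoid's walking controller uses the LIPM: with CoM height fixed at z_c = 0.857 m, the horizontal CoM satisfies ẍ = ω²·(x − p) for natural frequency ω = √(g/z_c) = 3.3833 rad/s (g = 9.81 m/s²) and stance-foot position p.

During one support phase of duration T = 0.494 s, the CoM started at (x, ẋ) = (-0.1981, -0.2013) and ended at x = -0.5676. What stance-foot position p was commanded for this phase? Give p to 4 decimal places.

ωT = 3.3833·0.494 = 1.671350; cosh(ωT) = 2.753669, sinh(ωT) = 2.565676
x(T) = p + (x₀−p)·cosh(ωT) + (ẋ₀/ω)·sinh(ωT) ⇒ p·(1 − cosh) = x(T) − x₀·cosh − (ẋ₀/ω)·sinh
numerator   = -0.5676 − (-0.1981)·2.753669 − (-0.2013/3.3833)·2.565676 = 0.130555
denominator = 1 − 2.753669 = -1.753669
p = 0.130555 / -1.753669 = -0.0744

p = -0.0744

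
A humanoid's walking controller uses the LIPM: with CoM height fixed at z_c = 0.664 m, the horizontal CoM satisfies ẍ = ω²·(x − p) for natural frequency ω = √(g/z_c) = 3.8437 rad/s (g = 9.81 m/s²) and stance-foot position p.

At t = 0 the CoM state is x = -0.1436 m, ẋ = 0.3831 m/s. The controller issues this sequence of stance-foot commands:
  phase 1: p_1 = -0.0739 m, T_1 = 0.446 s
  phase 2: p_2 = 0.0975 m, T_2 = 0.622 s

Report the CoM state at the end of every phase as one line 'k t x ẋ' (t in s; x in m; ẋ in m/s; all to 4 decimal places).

phase 1: p=-0.0739, T=0.446, ωT=1.714290, cosh=2.866412, sinh=2.686321; start (x,ẋ)=(-0.143600, 0.383100) → end (x,ẋ)=(-0.005944, 0.378441)
phase 2: p=0.0975, T=0.622, ωT=2.390781, cosh=5.506792, sinh=5.415233; start (x,ẋ)=(-0.005944, 0.378441) → end (x,ẋ)=(0.061024, -0.069150)

1 0.4460 -0.0059 0.3784
2 1.0680 0.0610 -0.0692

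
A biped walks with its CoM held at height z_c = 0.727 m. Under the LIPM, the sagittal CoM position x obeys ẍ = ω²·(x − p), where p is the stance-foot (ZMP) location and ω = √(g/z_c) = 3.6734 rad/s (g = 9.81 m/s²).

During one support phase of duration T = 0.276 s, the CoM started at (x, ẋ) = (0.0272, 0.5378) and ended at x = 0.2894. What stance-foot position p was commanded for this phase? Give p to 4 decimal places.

ωT = 3.6734·0.276 = 1.013858; cosh(ωT) = 1.559516, sinh(ωT) = 1.196699
x(T) = p + (x₀−p)·cosh(ωT) + (ẋ₀/ω)·sinh(ωT) ⇒ p·(1 − cosh) = x(T) − x₀·cosh − (ẋ₀/ω)·sinh
numerator   = 0.2894 − (0.0272)·1.559516 − (0.5378/3.6734)·1.196699 = 0.071780
denominator = 1 − 1.559516 = -0.559516
p = 0.071780 / -0.559516 = -0.1283

p = -0.1283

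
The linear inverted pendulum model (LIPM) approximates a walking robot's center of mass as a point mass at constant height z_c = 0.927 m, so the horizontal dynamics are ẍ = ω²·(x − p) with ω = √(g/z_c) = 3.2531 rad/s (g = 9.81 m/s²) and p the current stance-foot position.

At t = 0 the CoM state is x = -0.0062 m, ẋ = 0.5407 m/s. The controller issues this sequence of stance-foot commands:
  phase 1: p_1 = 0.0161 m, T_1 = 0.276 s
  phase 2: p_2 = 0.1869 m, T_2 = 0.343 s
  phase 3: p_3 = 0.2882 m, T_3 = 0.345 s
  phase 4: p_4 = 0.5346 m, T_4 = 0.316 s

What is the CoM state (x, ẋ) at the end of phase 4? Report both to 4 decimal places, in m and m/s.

phase 1: p=0.0161, T=0.276, ωT=0.897856, cosh=1.430888, sinh=1.023446; start (x,ẋ)=(-0.006200, 0.540700) → end (x,ẋ)=(0.154299, 0.699436)
phase 2: p=0.1869, T=0.343, ωT=1.115813, cosh=1.689849, sinh=1.362200; start (x,ẋ)=(0.154299, 0.699436) → end (x,ẋ)=(0.424690, 1.037474)
phase 3: p=0.2882, T=0.345, ωT=1.122319, cosh=1.698748, sinh=1.373224; start (x,ẋ)=(0.424690, 1.037474) → end (x,ẋ)=(0.958009, 2.372141)
phase 4: p=0.5346, T=0.316, ωT=1.027980, cosh=1.576571, sinh=1.218842; start (x,ẋ)=(0.958009, 2.372141) → end (x,ẋ)=(2.090907, 5.418671)

x = 2.0909, ẋ = 5.4187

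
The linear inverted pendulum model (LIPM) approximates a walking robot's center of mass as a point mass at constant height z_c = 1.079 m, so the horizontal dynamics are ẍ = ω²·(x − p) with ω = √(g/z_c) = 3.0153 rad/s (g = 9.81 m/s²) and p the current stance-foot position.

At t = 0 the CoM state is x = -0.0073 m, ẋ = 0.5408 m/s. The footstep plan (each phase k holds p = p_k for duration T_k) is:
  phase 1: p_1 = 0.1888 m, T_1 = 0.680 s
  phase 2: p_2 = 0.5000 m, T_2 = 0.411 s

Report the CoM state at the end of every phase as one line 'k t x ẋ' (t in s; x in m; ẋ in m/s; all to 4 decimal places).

phase 1: p=0.1888, T=0.680, ωT=2.050404, cosh=3.949861, sinh=3.821179; start (x,ẋ)=(-0.007300, 0.540800) → end (x,ẋ)=(0.099568, -0.123379)
phase 2: p=0.5000, T=0.411, ωT=1.239288, cosh=1.871373, sinh=1.581782; start (x,ẋ)=(0.099568, -0.123379) → end (x,ẋ)=(-0.314080, -2.140768)

1 0.6800 0.0996 -0.1234
2 1.0910 -0.3141 -2.1408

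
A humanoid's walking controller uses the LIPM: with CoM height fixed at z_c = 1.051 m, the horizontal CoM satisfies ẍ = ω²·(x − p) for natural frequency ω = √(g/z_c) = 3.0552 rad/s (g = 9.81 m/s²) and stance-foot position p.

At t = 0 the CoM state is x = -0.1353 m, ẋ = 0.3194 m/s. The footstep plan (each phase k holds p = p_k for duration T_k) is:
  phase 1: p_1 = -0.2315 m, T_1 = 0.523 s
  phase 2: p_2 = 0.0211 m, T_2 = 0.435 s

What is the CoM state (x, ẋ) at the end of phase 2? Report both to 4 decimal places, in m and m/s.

phase 1: p=-0.2315, T=0.523, ωT=1.597870, cosh=2.572409, sinh=2.370082; start (x,ẋ)=(-0.135300, 0.319400) → end (x,ẋ)=(0.263741, 1.518219)
phase 2: p=0.0211, T=0.435, ωT=1.329012, cosh=2.021024, sinh=1.756285; start (x,ẋ)=(0.263741, 1.518219) → end (x,ẋ)=(1.384234, 4.370324)

x = 1.3842, ẋ = 4.3703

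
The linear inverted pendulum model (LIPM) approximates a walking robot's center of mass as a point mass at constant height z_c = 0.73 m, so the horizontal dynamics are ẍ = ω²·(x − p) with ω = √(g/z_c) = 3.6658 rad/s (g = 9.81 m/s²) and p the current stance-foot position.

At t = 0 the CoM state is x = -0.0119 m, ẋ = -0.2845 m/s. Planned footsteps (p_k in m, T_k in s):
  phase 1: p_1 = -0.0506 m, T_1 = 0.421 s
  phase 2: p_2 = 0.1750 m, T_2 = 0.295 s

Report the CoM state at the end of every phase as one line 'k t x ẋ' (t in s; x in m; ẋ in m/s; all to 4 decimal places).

phase 1: p=-0.0506, T=0.421, ωT=1.543302, cosh=2.446846, sinh=2.233171; start (x,ẋ)=(-0.011900, -0.284500) → end (x,ẋ)=(-0.129222, -0.379316)
phase 2: p=0.1750, T=0.295, ωT=1.081411, cosh=1.643977, sinh=1.304860; start (x,ẋ)=(-0.129222, -0.379316) → end (x,ẋ)=(-0.460153, -2.078788)

1 0.4210 -0.1292 -0.3793
2 0.7160 -0.4602 -2.0788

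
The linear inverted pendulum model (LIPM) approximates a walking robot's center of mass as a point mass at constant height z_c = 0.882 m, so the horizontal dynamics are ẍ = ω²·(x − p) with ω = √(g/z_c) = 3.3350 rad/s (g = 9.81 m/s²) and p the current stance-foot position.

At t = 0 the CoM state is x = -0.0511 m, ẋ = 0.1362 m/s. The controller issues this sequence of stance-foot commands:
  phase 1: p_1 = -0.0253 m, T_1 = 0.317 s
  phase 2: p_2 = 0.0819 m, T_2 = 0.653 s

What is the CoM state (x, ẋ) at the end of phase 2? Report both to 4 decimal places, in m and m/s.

phase 1: p=-0.0253, T=0.317, ωT=1.057195, cosh=1.612858, sinh=1.265429; start (x,ẋ)=(-0.051100, 0.136200) → end (x,ẋ)=(-0.015232, 0.110790)
phase 2: p=0.0819, T=0.653, ωT=2.177755, cosh=4.469882, sinh=4.356586; start (x,ẋ)=(-0.015232, 0.110790) → end (x,ẋ)=(-0.207542, -0.916036)

x = -0.2075, ẋ = -0.9160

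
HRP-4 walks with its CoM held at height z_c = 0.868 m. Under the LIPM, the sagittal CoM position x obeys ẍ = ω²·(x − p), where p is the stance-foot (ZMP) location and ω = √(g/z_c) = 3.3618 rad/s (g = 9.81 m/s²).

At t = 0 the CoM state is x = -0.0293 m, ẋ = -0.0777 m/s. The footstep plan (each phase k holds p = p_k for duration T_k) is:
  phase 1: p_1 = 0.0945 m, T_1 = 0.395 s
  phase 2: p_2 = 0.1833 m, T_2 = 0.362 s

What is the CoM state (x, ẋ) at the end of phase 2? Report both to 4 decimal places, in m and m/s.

phase 1: p=0.0945, T=0.395, ωT=1.327911, cosh=2.019092, sinh=1.754061; start (x,ẋ)=(-0.029300, -0.077700) → end (x,ẋ)=(-0.196005, -0.886908)
phase 2: p=0.1833, T=0.362, ωT=1.216972, cosh=1.836536, sinh=1.540410; start (x,ẋ)=(-0.196005, -0.886908) → end (x,ẋ)=(-0.919696, -3.593085)

x = -0.9197, ẋ = -3.5931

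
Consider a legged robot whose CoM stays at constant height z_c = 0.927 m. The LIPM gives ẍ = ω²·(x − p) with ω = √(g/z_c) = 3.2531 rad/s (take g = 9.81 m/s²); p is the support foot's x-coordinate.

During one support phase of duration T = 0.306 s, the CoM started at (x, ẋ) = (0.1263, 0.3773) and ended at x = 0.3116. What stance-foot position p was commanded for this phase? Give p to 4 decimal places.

p = 0.0337

ωT = 3.2531·0.306 = 0.995449; cosh(ωT) = 1.537748, sinh(ωT) = 1.168190
x(T) = p + (x₀−p)·cosh(ωT) + (ẋ₀/ω)·sinh(ωT) ⇒ p·(1 − cosh) = x(T) − x₀·cosh − (ẋ₀/ω)·sinh
numerator   = 0.3116 − (0.1263)·1.537748 − (0.3773/3.2531)·1.168190 = -0.018106
denominator = 1 − 1.537748 = -0.537748
p = -0.018106 / -0.537748 = 0.0337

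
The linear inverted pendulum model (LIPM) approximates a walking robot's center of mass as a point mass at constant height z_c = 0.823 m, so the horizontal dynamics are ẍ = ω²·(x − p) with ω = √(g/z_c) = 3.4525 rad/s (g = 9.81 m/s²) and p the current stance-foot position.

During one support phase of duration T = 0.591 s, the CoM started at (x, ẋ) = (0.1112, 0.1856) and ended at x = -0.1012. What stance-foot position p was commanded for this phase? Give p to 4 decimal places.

ωT = 3.4525·0.591 = 2.040427; cosh(ωT) = 3.911935, sinh(ωT) = 3.781962
x(T) = p + (x₀−p)·cosh(ωT) + (ẋ₀/ω)·sinh(ωT) ⇒ p·(1 − cosh) = x(T) − x₀·cosh − (ẋ₀/ω)·sinh
numerator   = -0.1012 − (0.1112)·3.911935 − (0.1856/3.4525)·3.781962 = -0.739518
denominator = 1 − 3.911935 = -2.911935
p = -0.739518 / -2.911935 = 0.2540

p = 0.2540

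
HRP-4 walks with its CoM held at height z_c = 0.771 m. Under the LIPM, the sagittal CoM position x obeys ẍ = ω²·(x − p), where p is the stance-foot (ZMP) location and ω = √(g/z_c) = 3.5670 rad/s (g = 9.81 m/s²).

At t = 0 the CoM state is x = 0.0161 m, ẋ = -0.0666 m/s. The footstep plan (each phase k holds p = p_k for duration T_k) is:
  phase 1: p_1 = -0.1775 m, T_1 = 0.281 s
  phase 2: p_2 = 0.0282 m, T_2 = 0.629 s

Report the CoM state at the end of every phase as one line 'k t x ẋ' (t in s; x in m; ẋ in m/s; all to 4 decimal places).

1 0.2810 0.0998 0.7111
2 0.9100 1.2985 4.5794

phase 1: p=-0.1775, T=0.281, ωT=1.002327, cosh=1.545820, sinh=1.178795; start (x,ẋ)=(0.016100, -0.066600) → end (x,ẋ)=(0.099761, 0.711090)
phase 2: p=0.0282, T=0.629, ωT=2.243643, cosh=4.766842, sinh=4.660771; start (x,ẋ)=(0.099761, 0.711090) → end (x,ẋ)=(1.298457, 4.579359)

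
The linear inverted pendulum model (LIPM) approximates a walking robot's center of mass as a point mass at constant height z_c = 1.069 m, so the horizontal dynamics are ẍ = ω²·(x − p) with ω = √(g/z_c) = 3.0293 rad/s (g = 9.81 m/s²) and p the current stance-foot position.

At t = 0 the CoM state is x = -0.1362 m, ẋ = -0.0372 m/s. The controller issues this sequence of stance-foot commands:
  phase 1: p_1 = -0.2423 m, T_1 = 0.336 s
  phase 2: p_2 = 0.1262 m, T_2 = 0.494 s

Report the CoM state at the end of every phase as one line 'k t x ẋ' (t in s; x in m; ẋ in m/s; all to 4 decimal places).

phase 1: p=-0.2423, T=0.336, ωT=1.017845, cosh=1.564299, sinh=1.202926; start (x,ẋ)=(-0.136200, -0.037200) → end (x,ẋ)=(-0.091100, 0.328439)
phase 2: p=0.1262, T=0.494, ωT=1.496474, cosh=2.344917, sinh=2.120999; start (x,ẋ)=(-0.091100, 0.328439) → end (x,ẋ)=(-0.153390, -0.626021)

1 0.3360 -0.0911 0.3284
2 0.8300 -0.1534 -0.6260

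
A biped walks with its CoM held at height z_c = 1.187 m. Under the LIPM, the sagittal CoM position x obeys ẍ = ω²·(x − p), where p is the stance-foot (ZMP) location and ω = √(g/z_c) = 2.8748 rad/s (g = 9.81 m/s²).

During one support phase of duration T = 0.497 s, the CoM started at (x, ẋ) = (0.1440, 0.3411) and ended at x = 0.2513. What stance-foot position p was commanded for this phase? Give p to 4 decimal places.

p = 0.2485

ωT = 2.8748·0.497 = 1.428776; cosh(ωT) = 2.206594, sinh(ωT) = 1.966992
x(T) = p + (x₀−p)·cosh(ωT) + (ẋ₀/ω)·sinh(ωT) ⇒ p·(1 − cosh) = x(T) − x₀·cosh − (ẋ₀/ω)·sinh
numerator   = 0.2513 − (0.1440)·2.206594 − (0.3411/2.8748)·1.966992 = -0.299837
denominator = 1 − 2.206594 = -1.206594
p = -0.299837 / -1.206594 = 0.2485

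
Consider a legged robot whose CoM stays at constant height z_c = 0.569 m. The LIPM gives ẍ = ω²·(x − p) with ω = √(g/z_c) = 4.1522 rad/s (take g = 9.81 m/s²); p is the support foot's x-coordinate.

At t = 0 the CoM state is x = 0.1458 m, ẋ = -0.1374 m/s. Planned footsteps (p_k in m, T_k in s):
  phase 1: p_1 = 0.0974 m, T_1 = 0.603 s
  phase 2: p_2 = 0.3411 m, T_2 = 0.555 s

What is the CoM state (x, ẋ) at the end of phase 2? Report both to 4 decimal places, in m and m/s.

phase 1: p=0.0974, T=0.603, ωT=2.503777, cosh=6.155182, sinh=6.073407; start (x,ẋ)=(0.145800, -0.137400) → end (x,ẋ)=(0.194336, 0.374829)
phase 2: p=0.3411, T=0.555, ωT=2.304471, cosh=5.059344, sinh=4.959533; start (x,ẋ)=(0.194336, 0.374829) → end (x,ẋ)=(0.046281, -1.125909)

x = 0.0463, ẋ = -1.1259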